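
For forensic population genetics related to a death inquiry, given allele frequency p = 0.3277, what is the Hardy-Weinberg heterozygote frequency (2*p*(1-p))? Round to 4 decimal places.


Hardy-Weinberg heterozygote frequency:
q = 1 - p = 1 - 0.3277 = 0.6723
2pq = 2 * 0.3277 * 0.6723 = 0.4406

0.4406


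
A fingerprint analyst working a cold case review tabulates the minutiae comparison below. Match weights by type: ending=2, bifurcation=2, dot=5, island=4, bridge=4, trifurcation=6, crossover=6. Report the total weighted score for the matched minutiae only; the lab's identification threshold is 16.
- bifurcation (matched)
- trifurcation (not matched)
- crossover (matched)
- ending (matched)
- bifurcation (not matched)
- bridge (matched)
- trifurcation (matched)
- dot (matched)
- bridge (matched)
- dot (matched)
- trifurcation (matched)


Weighted minutiae match score:
  bifurcation: matched, +2 (running total 2)
  trifurcation: not matched, +0
  crossover: matched, +6 (running total 8)
  ending: matched, +2 (running total 10)
  bifurcation: not matched, +0
  bridge: matched, +4 (running total 14)
  trifurcation: matched, +6 (running total 20)
  dot: matched, +5 (running total 25)
  bridge: matched, +4 (running total 29)
  dot: matched, +5 (running total 34)
  trifurcation: matched, +6 (running total 40)
Total score = 40
Threshold = 16; verdict = identification

40


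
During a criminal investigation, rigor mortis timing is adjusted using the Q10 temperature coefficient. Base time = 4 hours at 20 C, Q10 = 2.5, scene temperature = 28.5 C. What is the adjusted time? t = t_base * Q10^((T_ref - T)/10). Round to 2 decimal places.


Rigor mortis time adjustment:
Exponent = (T_ref - T_actual) / 10 = (20 - 28.5) / 10 = -0.85
Q10 factor = 2.5^-0.85 = 0.45893
t_adjusted = 4 * 0.45893 = 1.84 hours

1.84


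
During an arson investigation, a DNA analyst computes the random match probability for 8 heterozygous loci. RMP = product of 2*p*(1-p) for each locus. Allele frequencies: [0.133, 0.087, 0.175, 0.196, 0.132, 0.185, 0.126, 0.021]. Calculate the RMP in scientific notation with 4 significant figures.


Computing RMP for 8 loci:
Locus 1: 2 * 0.133 * 0.867 = 0.230622
Locus 2: 2 * 0.087 * 0.913 = 0.158862
Locus 3: 2 * 0.175 * 0.825 = 0.28875
Locus 4: 2 * 0.196 * 0.804 = 0.315168
Locus 5: 2 * 0.132 * 0.868 = 0.229152
Locus 6: 2 * 0.185 * 0.815 = 0.30155
Locus 7: 2 * 0.126 * 0.874 = 0.220248
Locus 8: 2 * 0.021 * 0.979 = 0.041118
RMP = 2.086e-06

2.086e-06


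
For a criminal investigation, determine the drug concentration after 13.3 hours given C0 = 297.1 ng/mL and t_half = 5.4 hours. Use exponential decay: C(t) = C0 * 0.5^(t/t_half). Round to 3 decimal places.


Drug concentration decay:
Number of half-lives = t / t_half = 13.3 / 5.4 = 2.462963
Decay factor = 0.5^2.462963 = 0.18137368
C(t) = 297.1 * 0.18137368 = 53.886 ng/mL

53.886


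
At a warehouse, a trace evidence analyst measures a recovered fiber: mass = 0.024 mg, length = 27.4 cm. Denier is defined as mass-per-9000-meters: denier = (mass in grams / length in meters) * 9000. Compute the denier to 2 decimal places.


Denier calculation:
Mass in grams = 0.024 mg / 1000 = 0.000024 g
Length in meters = 27.4 cm / 100 = 0.274 m
Linear density = mass / length = 0.000024 / 0.274 = 0.00008759 g/m
Denier = (g/m) * 9000 = 0.00008759 * 9000 = 0.79

0.79


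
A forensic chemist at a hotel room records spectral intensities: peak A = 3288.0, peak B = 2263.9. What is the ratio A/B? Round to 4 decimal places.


Spectral peak ratio:
Peak A = 3288.0 counts
Peak B = 2263.9 counts
Ratio = 3288.0 / 2263.9 = 1.4524

1.4524


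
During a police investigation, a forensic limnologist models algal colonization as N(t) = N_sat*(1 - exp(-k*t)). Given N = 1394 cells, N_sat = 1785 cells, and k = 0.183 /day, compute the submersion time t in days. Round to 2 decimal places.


PMSI from diatom colonization curve:
N / N_sat = 1394 / 1785 = 0.780952
1 - N/N_sat = 0.219048
ln(1 - N/N_sat) = -1.518464
t = -ln(1 - N/N_sat) / k = -(-1.518464) / 0.183 = 8.30 days

8.30


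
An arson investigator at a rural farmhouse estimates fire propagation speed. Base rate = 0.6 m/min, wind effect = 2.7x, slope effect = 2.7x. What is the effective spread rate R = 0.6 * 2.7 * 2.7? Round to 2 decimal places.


Fire spread rate calculation:
R = R0 * wind_factor * slope_factor
= 0.6 * 2.7 * 2.7
= 1.62 * 2.7
= 4.37 m/min

4.37


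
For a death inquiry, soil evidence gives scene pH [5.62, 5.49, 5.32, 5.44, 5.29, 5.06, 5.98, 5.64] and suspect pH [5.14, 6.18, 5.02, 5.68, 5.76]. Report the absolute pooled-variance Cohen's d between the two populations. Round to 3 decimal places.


Pooled-variance Cohen's d for soil pH comparison:
Scene mean = 43.84 / 8 = 5.48
Suspect mean = 27.78 / 5 = 5.556
Scene sample variance s_s^2 = 0.076429
Suspect sample variance s_c^2 = 0.22668
Pooled variance = ((n_s-1)*s_s^2 + (n_c-1)*s_c^2) / (n_s + n_c - 2) = 0.131065
Pooled SD = sqrt(0.131065) = 0.362029
Mean difference = -0.076
|d| = |-0.076| / 0.362029 = 0.210

0.210


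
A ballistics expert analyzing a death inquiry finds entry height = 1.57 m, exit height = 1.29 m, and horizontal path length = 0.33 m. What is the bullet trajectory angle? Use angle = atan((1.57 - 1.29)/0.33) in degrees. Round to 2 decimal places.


Bullet trajectory angle:
Height difference = 1.57 - 1.29 = 0.28 m
angle = atan(0.28 / 0.33)
angle = atan(0.848485)
angle = 40.31 degrees

40.31


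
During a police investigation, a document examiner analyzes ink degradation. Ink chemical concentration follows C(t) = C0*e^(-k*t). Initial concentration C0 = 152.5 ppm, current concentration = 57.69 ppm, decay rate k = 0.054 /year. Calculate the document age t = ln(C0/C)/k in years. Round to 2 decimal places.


Document age estimation:
C0/C = 152.5 / 57.69 = 2.643439
ln(C0/C) = 0.972081
t = 0.972081 / 0.054 = 18.00 years

18.00


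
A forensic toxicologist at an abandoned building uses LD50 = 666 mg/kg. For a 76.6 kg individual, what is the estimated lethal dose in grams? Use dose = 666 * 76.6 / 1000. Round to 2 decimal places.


Lethal dose calculation:
Lethal dose = LD50 * body_weight / 1000
= 666 * 76.6 / 1000
= 51015.6 / 1000
= 51.02 g

51.02


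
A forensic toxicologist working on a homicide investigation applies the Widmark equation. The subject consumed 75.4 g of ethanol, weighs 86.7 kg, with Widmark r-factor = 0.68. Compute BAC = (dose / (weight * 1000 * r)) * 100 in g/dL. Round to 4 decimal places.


Applying the Widmark formula:
BAC = (dose_g / (body_wt * 1000 * r)) * 100
Denominator = 86.7 * 1000 * 0.68 = 58956
BAC = (75.4 / 58956) * 100
BAC = 0.1279 g/dL

0.1279


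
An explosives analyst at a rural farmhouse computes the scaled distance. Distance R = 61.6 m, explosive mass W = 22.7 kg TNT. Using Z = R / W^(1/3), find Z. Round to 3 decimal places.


Scaled distance calculation:
W^(1/3) = 22.7^(1/3) = 2.831448
Z = R / W^(1/3) = 61.6 / 2.831448
Z = 21.756 m/kg^(1/3)

21.756


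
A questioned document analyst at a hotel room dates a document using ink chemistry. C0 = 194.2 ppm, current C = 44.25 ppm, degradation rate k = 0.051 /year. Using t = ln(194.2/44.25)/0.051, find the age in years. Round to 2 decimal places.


Document age estimation:
C0/C = 194.2 / 44.25 = 4.388701
ln(C0/C) = 1.479033
t = 1.479033 / 0.051 = 29.00 years

29.00


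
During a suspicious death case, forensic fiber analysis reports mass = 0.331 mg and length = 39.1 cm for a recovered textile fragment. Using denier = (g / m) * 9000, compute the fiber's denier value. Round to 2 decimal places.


Denier calculation:
Mass in grams = 0.331 mg / 1000 = 0.000331 g
Length in meters = 39.1 cm / 100 = 0.391 m
Linear density = mass / length = 0.000331 / 0.391 = 0.00084655 g/m
Denier = (g/m) * 9000 = 0.00084655 * 9000 = 7.62

7.62


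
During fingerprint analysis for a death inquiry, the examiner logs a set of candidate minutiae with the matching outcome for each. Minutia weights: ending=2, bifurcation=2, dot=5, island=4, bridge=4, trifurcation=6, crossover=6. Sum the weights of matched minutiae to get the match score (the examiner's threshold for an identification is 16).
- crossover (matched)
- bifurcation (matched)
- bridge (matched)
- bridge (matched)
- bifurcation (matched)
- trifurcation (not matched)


Weighted minutiae match score:
  crossover: matched, +6 (running total 6)
  bifurcation: matched, +2 (running total 8)
  bridge: matched, +4 (running total 12)
  bridge: matched, +4 (running total 16)
  bifurcation: matched, +2 (running total 18)
  trifurcation: not matched, +0
Total score = 18
Threshold = 16; verdict = identification

18


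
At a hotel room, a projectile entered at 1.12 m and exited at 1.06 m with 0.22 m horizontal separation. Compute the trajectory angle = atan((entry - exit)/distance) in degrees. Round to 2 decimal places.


Bullet trajectory angle:
Height difference = 1.12 - 1.06 = 0.06 m
angle = atan(0.06 / 0.22)
angle = atan(0.272727)
angle = 15.26 degrees

15.26


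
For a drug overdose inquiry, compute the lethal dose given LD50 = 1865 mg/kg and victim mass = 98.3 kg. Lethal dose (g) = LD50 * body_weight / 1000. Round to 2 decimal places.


Lethal dose calculation:
Lethal dose = LD50 * body_weight / 1000
= 1865 * 98.3 / 1000
= 183329.5 / 1000
= 183.33 g

183.33


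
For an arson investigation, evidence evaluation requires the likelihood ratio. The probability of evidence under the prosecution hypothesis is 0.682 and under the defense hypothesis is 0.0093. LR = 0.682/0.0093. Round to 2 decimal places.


Likelihood ratio calculation:
LR = P(E|Hp) / P(E|Hd)
LR = 0.682 / 0.0093
LR = 73.33

73.33


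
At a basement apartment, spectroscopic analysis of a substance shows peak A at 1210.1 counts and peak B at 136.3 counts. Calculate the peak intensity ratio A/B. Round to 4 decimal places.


Spectral peak ratio:
Peak A = 1210.1 counts
Peak B = 136.3 counts
Ratio = 1210.1 / 136.3 = 8.8782

8.8782


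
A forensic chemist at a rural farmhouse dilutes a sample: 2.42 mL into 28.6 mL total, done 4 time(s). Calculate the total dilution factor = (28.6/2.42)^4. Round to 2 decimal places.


Dilution factor calculation:
Single dilution = V_total / V_sample = 28.6 / 2.42 ≈ 11.818182
Number of dilutions = 4
Total DF = (28.6 / 2.42)^4 (full precision, rounded at the end) = 19507.55

19507.55


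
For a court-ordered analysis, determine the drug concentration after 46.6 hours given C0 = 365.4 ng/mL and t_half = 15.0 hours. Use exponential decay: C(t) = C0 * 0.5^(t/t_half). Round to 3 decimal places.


Drug concentration decay:
Number of half-lives = t / t_half = 46.6 / 15.0 = 3.106667
Decay factor = 0.5^3.106667 = 0.1160914
C(t) = 365.4 * 0.1160914 = 42.420 ng/mL

42.420


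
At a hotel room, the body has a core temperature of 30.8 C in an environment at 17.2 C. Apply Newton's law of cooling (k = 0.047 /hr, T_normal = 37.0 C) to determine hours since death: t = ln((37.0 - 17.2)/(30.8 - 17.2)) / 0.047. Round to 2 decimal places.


Using Newton's law of cooling:
t = ln((T_normal - T_ambient) / (T_body - T_ambient)) / k
T_normal - T_ambient = 19.8
T_body - T_ambient = 13.6
Ratio = 1.455882
ln(ratio) = 0.375612
t = 0.375612 / 0.047 = 7.99 hours

7.99


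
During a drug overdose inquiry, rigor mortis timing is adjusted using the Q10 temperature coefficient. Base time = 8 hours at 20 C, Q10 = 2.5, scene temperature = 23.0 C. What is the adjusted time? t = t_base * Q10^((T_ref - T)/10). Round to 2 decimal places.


Rigor mortis time adjustment:
Exponent = (T_ref - T_actual) / 10 = (20 - 23.0) / 10 = -0.3
Q10 factor = 2.5^-0.3 = 0.75966
t_adjusted = 8 * 0.75966 = 6.08 hours

6.08


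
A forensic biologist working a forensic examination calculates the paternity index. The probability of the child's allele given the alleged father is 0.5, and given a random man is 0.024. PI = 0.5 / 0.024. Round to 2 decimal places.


Paternity Index calculation:
PI = P(allele|father) / P(allele|random)
PI = 0.5 / 0.024
PI = 20.83

20.83


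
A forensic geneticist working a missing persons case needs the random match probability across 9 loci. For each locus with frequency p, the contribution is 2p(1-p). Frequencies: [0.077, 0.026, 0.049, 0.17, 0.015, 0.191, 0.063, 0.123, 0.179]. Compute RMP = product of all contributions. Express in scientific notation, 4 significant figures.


Computing RMP for 9 loci:
Locus 1: 2 * 0.077 * 0.923 = 0.142142
Locus 2: 2 * 0.026 * 0.974 = 0.050648
Locus 3: 2 * 0.049 * 0.951 = 0.093198
Locus 4: 2 * 0.17 * 0.83 = 0.2822
Locus 5: 2 * 0.015 * 0.985 = 0.02955
Locus 6: 2 * 0.191 * 0.809 = 0.309038
Locus 7: 2 * 0.063 * 0.937 = 0.118062
Locus 8: 2 * 0.123 * 0.877 = 0.215742
Locus 9: 2 * 0.179 * 0.821 = 0.293918
RMP = 1.294e-08

1.294e-08


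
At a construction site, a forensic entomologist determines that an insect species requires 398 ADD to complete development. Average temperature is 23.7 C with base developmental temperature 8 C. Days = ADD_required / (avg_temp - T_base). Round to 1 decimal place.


Insect development time:
Effective temperature = avg_temp - T_base = 23.7 - 8 = 15.7 C
Days = ADD / effective_temp = 398 / 15.7 = 25.4 days

25.4


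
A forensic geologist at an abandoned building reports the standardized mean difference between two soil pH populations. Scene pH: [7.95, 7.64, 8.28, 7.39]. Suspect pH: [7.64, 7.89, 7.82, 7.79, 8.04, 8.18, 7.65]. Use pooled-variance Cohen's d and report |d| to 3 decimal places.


Pooled-variance Cohen's d for soil pH comparison:
Scene mean = 31.26 / 4 = 7.815
Suspect mean = 55.01 / 7 = 7.858571
Scene sample variance s_s^2 = 0.148567
Suspect sample variance s_c^2 = 0.039114
Pooled variance = ((n_s-1)*s_s^2 + (n_c-1)*s_c^2) / (n_s + n_c - 2) = 0.075598
Pooled SD = sqrt(0.075598) = 0.274951
Mean difference = -0.043571
|d| = |-0.043571| / 0.274951 = 0.158

0.158


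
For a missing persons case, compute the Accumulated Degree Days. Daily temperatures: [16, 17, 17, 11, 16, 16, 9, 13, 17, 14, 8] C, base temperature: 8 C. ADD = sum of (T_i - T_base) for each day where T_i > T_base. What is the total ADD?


Computing ADD day by day:
Day 1: max(0, 16 - 8) = 8
Day 2: max(0, 17 - 8) = 9
Day 3: max(0, 17 - 8) = 9
Day 4: max(0, 11 - 8) = 3
Day 5: max(0, 16 - 8) = 8
Day 6: max(0, 16 - 8) = 8
Day 7: max(0, 9 - 8) = 1
Day 8: max(0, 13 - 8) = 5
Day 9: max(0, 17 - 8) = 9
Day 10: max(0, 14 - 8) = 6
Day 11: max(0, 8 - 8) = 0
Total ADD = 66

66


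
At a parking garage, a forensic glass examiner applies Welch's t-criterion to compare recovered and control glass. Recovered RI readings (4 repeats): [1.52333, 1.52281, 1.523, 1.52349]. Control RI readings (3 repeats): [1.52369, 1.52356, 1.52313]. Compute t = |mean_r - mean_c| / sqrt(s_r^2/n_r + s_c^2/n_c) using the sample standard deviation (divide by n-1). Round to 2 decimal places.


Welch's t-criterion for glass RI comparison:
Recovered mean = sum / n_r = 6.09263 / 4 = 1.5231575
Control mean = sum / n_c = 4.57038 / 3 = 1.52346
Recovered sample variance s_r^2 = 9.52917e-08
Control sample variance s_c^2 = 8.59e-08
Welch SE (unpooled) = sqrt(s_r^2/n_r + s_c^2/n_c) = sqrt(2.38229e-08 + 2.86333e-08) = sqrt(5.24562e-08) = 0.000229033
|mean_r - mean_c| = 0.0003025
t = 0.0003025 / 0.000229033 = 1.32

1.32


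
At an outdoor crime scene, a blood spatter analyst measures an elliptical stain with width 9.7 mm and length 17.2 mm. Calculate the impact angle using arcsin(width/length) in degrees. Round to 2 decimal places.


Blood spatter impact angle calculation:
width / length = 9.7 / 17.2 = 0.563953
angle = arcsin(0.563953)
angle = 34.33 degrees

34.33


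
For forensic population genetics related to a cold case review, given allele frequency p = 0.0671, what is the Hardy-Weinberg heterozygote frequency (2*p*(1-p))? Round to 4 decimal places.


Hardy-Weinberg heterozygote frequency:
q = 1 - p = 1 - 0.0671 = 0.9329
2pq = 2 * 0.0671 * 0.9329 = 0.1252

0.1252


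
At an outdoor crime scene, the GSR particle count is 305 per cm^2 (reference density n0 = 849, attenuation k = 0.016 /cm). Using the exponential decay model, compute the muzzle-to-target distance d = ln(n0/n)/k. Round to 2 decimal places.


GSR distance calculation:
n0/n = 849 / 305 = 2.783607
ln(n0/n) = 1.023748
d = 1.023748 / 0.016 = 63.98 cm

63.98


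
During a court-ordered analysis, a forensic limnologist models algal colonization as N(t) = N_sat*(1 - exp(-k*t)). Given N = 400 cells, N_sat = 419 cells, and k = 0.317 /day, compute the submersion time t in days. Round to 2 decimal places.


PMSI from diatom colonization curve:
N / N_sat = 400 / 419 = 0.954654
1 - N/N_sat = 0.045346
ln(1 - N/N_sat) = -3.093433
t = -ln(1 - N/N_sat) / k = -(-3.093433) / 0.317 = 9.76 days

9.76


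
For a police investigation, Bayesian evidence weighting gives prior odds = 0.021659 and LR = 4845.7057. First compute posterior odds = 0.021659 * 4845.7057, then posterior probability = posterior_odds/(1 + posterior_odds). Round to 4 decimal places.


Bayesian evidence evaluation:
Posterior odds = prior_odds * LR = 0.021659 * 4845.7057 = 104.9531
Posterior probability = posterior_odds / (1 + posterior_odds)
= 104.9531 / (1 + 104.9531)
= 104.9531 / 105.9531
= 0.9906

0.9906


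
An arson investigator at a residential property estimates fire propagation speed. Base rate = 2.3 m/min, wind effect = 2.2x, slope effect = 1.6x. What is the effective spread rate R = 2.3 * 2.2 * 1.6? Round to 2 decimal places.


Fire spread rate calculation:
R = R0 * wind_factor * slope_factor
= 2.3 * 2.2 * 1.6
= 5.06 * 1.6
= 8.10 m/min

8.10


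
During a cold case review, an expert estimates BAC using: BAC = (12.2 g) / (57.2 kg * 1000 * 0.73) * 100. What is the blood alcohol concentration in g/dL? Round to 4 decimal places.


Applying the Widmark formula:
BAC = (dose_g / (body_wt * 1000 * r)) * 100
Denominator = 57.2 * 1000 * 0.73 = 41756
BAC = (12.2 / 41756) * 100
BAC = 0.0292 g/dL

0.0292


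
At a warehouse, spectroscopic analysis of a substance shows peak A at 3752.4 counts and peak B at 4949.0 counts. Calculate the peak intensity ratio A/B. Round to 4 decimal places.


Spectral peak ratio:
Peak A = 3752.4 counts
Peak B = 4949.0 counts
Ratio = 3752.4 / 4949.0 = 0.7582

0.7582


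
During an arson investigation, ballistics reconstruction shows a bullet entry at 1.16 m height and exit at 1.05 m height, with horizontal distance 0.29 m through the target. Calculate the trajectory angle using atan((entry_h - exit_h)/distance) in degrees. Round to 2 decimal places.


Bullet trajectory angle:
Height difference = 1.16 - 1.05 = 0.11 m
angle = atan(0.11 / 0.29)
angle = atan(0.37931)
angle = 20.77 degrees

20.77


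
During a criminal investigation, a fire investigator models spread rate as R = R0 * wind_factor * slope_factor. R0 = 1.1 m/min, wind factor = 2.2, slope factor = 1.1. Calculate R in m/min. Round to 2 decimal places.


Fire spread rate calculation:
R = R0 * wind_factor * slope_factor
= 1.1 * 2.2 * 1.1
= 2.42 * 1.1
= 2.66 m/min

2.66


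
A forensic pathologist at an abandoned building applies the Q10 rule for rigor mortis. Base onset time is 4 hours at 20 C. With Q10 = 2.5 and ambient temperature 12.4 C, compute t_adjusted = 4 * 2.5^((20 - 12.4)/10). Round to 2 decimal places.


Rigor mortis time adjustment:
Exponent = (T_ref - T_actual) / 10 = (20 - 12.4) / 10 = 0.76
Q10 factor = 2.5^0.76 = 2.00648
t_adjusted = 4 * 2.00648 = 8.03 hours

8.03


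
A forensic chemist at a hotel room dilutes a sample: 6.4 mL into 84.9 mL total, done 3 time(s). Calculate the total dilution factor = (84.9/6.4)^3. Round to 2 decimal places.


Dilution factor calculation:
Single dilution = V_total / V_sample = 84.9 / 6.4 ≈ 13.265625
Number of dilutions = 3
Total DF = (84.9 / 6.4)^3 (full precision, rounded at the end) = 2334.44

2334.44


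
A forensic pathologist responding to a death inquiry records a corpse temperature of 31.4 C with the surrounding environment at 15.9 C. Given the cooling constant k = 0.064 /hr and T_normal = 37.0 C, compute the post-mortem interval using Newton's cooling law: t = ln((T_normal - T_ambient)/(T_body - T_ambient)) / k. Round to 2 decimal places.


Using Newton's law of cooling:
t = ln((T_normal - T_ambient) / (T_body - T_ambient)) / k
T_normal - T_ambient = 21.1
T_body - T_ambient = 15.5
Ratio = 1.36129
ln(ratio) = 0.308433
t = 0.308433 / 0.064 = 4.82 hours

4.82


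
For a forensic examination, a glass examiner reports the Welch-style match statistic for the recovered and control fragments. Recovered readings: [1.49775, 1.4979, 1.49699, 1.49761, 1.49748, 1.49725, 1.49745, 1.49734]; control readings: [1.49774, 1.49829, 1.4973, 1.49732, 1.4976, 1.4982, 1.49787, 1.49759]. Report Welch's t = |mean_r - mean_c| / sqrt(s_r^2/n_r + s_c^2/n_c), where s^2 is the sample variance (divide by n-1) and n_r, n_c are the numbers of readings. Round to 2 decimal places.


Welch's t-criterion for glass RI comparison:
Recovered mean = sum / n_r = 11.97977 / 8 = 1.4974713
Control mean = sum / n_c = 11.98191 / 8 = 1.4977387
Recovered sample variance s_r^2 = 8.27268e-08
Control sample variance s_c^2 = 1.34727e-07
Welch SE (unpooled) = sqrt(s_r^2/n_r + s_c^2/n_c) = sqrt(1.03408e-08 + 1.68408e-08) = sqrt(2.71816e-08) = 0.000164868
|mean_r - mean_c| = 0.0002675
t = 0.0002675 / 0.000164868 = 1.62

1.62


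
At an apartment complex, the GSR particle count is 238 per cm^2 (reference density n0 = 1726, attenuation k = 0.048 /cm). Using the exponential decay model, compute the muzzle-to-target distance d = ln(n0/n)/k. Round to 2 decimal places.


GSR distance calculation:
n0/n = 1726 / 238 = 7.252101
ln(n0/n) = 1.981291
d = 1.981291 / 0.048 = 41.28 cm

41.28


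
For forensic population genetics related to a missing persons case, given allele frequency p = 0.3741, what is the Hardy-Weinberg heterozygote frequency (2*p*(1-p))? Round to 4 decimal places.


Hardy-Weinberg heterozygote frequency:
q = 1 - p = 1 - 0.3741 = 0.6259
2pq = 2 * 0.3741 * 0.6259 = 0.4683

0.4683


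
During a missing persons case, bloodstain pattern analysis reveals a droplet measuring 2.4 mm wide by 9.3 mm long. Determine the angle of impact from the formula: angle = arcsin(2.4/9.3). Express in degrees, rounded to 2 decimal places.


Blood spatter impact angle calculation:
width / length = 2.4 / 9.3 = 0.258065
angle = arcsin(0.258065)
angle = 14.96 degrees

14.96


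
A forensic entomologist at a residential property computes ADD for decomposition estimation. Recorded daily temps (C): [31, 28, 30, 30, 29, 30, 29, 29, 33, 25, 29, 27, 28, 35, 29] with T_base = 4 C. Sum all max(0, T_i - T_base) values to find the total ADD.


Computing ADD day by day:
Day 1: max(0, 31 - 4) = 27
Day 2: max(0, 28 - 4) = 24
Day 3: max(0, 30 - 4) = 26
Day 4: max(0, 30 - 4) = 26
Day 5: max(0, 29 - 4) = 25
Day 6: max(0, 30 - 4) = 26
Day 7: max(0, 29 - 4) = 25
Day 8: max(0, 29 - 4) = 25
Day 9: max(0, 33 - 4) = 29
Day 10: max(0, 25 - 4) = 21
Day 11: max(0, 29 - 4) = 25
Day 12: max(0, 27 - 4) = 23
Day 13: max(0, 28 - 4) = 24
Day 14: max(0, 35 - 4) = 31
Day 15: max(0, 29 - 4) = 25
Total ADD = 382

382


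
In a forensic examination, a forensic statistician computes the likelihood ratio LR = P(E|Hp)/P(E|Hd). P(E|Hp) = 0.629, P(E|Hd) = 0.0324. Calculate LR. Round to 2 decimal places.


Likelihood ratio calculation:
LR = P(E|Hp) / P(E|Hd)
LR = 0.629 / 0.0324
LR = 19.41

19.41


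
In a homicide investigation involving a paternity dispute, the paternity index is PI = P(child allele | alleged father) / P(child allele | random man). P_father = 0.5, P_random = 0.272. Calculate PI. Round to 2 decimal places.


Paternity Index calculation:
PI = P(allele|father) / P(allele|random)
PI = 0.5 / 0.272
PI = 1.84

1.84


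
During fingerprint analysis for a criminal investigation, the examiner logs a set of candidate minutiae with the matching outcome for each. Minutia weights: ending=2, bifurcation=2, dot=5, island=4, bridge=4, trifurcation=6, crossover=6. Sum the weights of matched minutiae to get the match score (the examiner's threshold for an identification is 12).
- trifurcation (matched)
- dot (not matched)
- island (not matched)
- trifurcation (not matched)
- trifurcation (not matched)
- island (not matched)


Weighted minutiae match score:
  trifurcation: matched, +6 (running total 6)
  dot: not matched, +0
  island: not matched, +0
  trifurcation: not matched, +0
  trifurcation: not matched, +0
  island: not matched, +0
Total score = 6
Threshold = 12; verdict = inconclusive

6


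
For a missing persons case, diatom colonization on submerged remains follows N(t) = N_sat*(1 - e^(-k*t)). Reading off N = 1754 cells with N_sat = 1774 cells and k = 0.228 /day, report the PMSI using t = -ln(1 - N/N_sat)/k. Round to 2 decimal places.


PMSI from diatom colonization curve:
N / N_sat = 1754 / 1774 = 0.988726
1 - N/N_sat = 0.011274
ln(1 - N/N_sat) = -4.485256
t = -ln(1 - N/N_sat) / k = -(-4.485256) / 0.228 = 19.67 days

19.67


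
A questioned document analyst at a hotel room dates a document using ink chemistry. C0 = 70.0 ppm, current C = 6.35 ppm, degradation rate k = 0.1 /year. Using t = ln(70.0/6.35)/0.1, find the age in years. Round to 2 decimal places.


Document age estimation:
C0/C = 70.0 / 6.35 = 11.023622
ln(C0/C) = 2.40004
t = 2.40004 / 0.1 = 24.00 years

24.00


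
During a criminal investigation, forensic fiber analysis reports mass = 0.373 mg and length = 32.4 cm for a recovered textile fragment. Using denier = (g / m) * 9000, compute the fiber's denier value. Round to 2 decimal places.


Denier calculation:
Mass in grams = 0.373 mg / 1000 = 0.000373 g
Length in meters = 32.4 cm / 100 = 0.324 m
Linear density = mass / length = 0.000373 / 0.324 = 0.00115123 g/m
Denier = (g/m) * 9000 = 0.00115123 * 9000 = 10.36

10.36


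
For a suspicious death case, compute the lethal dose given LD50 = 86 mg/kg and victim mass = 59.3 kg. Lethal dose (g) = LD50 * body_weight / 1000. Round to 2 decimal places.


Lethal dose calculation:
Lethal dose = LD50 * body_weight / 1000
= 86 * 59.3 / 1000
= 5099.8 / 1000
= 5.10 g

5.10


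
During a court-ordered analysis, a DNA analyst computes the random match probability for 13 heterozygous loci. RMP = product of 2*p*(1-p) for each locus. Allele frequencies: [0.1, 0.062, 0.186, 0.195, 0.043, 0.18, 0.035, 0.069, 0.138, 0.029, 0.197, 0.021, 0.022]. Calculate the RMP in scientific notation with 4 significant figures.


Computing RMP for 13 loci:
Locus 1: 2 * 0.1 * 0.9 = 0.18
Locus 2: 2 * 0.062 * 0.938 = 0.116312
Locus 3: 2 * 0.186 * 0.814 = 0.302808
Locus 4: 2 * 0.195 * 0.805 = 0.31395
Locus 5: 2 * 0.043 * 0.957 = 0.082302
Locus 6: 2 * 0.18 * 0.82 = 0.2952
Locus 7: 2 * 0.035 * 0.965 = 0.06755
Locus 8: 2 * 0.069 * 0.931 = 0.128478
Locus 9: 2 * 0.138 * 0.862 = 0.237912
Locus 10: 2 * 0.029 * 0.971 = 0.056318
Locus 11: 2 * 0.197 * 0.803 = 0.316382
Locus 12: 2 * 0.021 * 0.979 = 0.041118
Locus 13: 2 * 0.022 * 0.978 = 0.043032
RMP = 3.148e-12

3.148e-12


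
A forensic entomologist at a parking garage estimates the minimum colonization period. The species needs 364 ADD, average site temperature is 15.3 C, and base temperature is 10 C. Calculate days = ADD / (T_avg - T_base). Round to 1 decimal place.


Insect development time:
Effective temperature = avg_temp - T_base = 15.3 - 10 = 5.3 C
Days = ADD / effective_temp = 364 / 5.3 = 68.7 days

68.7


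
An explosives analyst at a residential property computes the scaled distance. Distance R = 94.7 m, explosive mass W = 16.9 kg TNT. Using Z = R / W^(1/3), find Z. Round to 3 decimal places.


Scaled distance calculation:
W^(1/3) = 16.9^(1/3) = 2.56623
Z = R / W^(1/3) = 94.7 / 2.56623
Z = 36.902 m/kg^(1/3)

36.902


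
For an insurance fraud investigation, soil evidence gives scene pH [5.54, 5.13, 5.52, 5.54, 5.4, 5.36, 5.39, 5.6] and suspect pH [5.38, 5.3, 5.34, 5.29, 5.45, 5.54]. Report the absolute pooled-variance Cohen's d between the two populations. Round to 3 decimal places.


Pooled-variance Cohen's d for soil pH comparison:
Scene mean = 43.48 / 8 = 5.435
Suspect mean = 32.3 / 6 = 5.383333
Scene sample variance s_s^2 = 0.022629
Suspect sample variance s_c^2 = 0.009307
Pooled variance = ((n_s-1)*s_s^2 + (n_c-1)*s_c^2) / (n_s + n_c - 2) = 0.017078
Pooled SD = sqrt(0.017078) = 0.130683
Mean difference = 0.051667
|d| = |0.051667| / 0.130683 = 0.395

0.395


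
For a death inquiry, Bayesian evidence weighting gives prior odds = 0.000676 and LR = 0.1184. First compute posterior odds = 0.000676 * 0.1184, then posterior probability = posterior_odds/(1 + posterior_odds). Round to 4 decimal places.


Bayesian evidence evaluation:
Posterior odds = prior_odds * LR = 0.000676 * 0.1184 = 0.0000800384
Posterior probability = posterior_odds / (1 + posterior_odds)
= 0.0000800384 / (1 + 0.0000800384)
= 0.0000800384 / 1.0000800384
= 0.0001

0.0001


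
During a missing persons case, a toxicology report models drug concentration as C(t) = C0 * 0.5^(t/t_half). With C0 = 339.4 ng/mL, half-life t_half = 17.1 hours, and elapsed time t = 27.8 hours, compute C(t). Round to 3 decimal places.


Drug concentration decay:
Number of half-lives = t / t_half = 27.8 / 17.1 = 1.625731
Decay factor = 0.5^1.625731 = 0.32404566
C(t) = 339.4 * 0.32404566 = 109.981 ng/mL

109.981


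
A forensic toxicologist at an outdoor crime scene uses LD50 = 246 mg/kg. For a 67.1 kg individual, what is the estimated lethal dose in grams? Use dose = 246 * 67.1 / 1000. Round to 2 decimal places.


Lethal dose calculation:
Lethal dose = LD50 * body_weight / 1000
= 246 * 67.1 / 1000
= 16506.6 / 1000
= 16.51 g

16.51


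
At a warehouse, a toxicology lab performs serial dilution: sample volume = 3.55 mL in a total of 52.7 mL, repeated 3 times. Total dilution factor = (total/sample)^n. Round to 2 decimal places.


Dilution factor calculation:
Single dilution = V_total / V_sample = 52.7 / 3.55 ≈ 14.84507
Number of dilutions = 3
Total DF = (52.7 / 3.55)^3 (full precision, rounded at the end) = 3271.50

3271.50


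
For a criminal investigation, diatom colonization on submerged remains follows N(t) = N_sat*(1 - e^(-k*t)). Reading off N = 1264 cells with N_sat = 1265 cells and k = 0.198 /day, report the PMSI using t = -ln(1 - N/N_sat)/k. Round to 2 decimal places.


PMSI from diatom colonization curve:
N / N_sat = 1264 / 1265 = 0.999209
1 - N/N_sat = 0.000791
ln(1 - N/N_sat) = -7.142213
t = -ln(1 - N/N_sat) / k = -(-7.142213) / 0.198 = 36.07 days

36.07


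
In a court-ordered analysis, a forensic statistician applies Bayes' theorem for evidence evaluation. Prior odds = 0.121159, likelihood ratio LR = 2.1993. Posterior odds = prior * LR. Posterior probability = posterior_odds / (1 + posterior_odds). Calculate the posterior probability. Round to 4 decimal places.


Bayesian evidence evaluation:
Posterior odds = prior_odds * LR = 0.121159 * 2.1993 = 0.266465
Posterior probability = posterior_odds / (1 + posterior_odds)
= 0.266465 / (1 + 0.266465)
= 0.266465 / 1.266465
= 0.2104

0.2104


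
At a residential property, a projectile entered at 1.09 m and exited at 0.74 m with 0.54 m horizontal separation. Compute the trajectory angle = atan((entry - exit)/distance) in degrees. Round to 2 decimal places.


Bullet trajectory angle:
Height difference = 1.09 - 0.74 = 0.35 m
angle = atan(0.35 / 0.54)
angle = atan(0.648148)
angle = 32.95 degrees

32.95


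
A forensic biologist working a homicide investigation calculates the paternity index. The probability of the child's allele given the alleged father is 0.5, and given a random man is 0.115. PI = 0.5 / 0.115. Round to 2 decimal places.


Paternity Index calculation:
PI = P(allele|father) / P(allele|random)
PI = 0.5 / 0.115
PI = 4.35

4.35


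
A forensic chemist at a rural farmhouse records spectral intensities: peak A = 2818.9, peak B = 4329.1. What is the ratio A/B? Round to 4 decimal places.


Spectral peak ratio:
Peak A = 2818.9 counts
Peak B = 4329.1 counts
Ratio = 2818.9 / 4329.1 = 0.6512

0.6512


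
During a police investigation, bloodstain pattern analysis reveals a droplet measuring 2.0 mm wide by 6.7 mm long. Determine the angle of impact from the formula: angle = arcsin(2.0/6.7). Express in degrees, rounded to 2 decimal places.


Blood spatter impact angle calculation:
width / length = 2.0 / 6.7 = 0.298507
angle = arcsin(0.298507)
angle = 17.37 degrees

17.37


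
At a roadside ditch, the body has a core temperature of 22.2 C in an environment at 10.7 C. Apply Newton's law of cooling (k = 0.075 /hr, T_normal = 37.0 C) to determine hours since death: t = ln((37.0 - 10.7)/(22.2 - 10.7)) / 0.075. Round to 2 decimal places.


Using Newton's law of cooling:
t = ln((T_normal - T_ambient) / (T_body - T_ambient)) / k
T_normal - T_ambient = 26.3
T_body - T_ambient = 11.5
Ratio = 2.286957
ln(ratio) = 0.827222
t = 0.827222 / 0.075 = 11.03 hours

11.03


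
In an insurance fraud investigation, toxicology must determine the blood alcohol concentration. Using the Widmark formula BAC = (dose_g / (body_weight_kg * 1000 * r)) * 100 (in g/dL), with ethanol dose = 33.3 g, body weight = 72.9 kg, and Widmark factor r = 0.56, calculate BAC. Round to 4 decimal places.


Applying the Widmark formula:
BAC = (dose_g / (body_wt * 1000 * r)) * 100
Denominator = 72.9 * 1000 * 0.56 = 40824
BAC = (33.3 / 40824) * 100
BAC = 0.0816 g/dL

0.0816


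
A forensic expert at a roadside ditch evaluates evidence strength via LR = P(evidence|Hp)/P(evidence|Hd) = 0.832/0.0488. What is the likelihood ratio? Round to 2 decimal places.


Likelihood ratio calculation:
LR = P(E|Hp) / P(E|Hd)
LR = 0.832 / 0.0488
LR = 17.05

17.05


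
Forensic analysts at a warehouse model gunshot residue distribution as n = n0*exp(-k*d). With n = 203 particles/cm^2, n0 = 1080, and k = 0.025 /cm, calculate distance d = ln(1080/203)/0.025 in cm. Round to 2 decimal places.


GSR distance calculation:
n0/n = 1080 / 203 = 5.320197
ln(n0/n) = 1.67151
d = 1.67151 / 0.025 = 66.86 cm

66.86


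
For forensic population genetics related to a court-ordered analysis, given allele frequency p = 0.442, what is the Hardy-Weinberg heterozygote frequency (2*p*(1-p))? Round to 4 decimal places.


Hardy-Weinberg heterozygote frequency:
q = 1 - p = 1 - 0.442 = 0.558
2pq = 2 * 0.442 * 0.558 = 0.4933

0.4933


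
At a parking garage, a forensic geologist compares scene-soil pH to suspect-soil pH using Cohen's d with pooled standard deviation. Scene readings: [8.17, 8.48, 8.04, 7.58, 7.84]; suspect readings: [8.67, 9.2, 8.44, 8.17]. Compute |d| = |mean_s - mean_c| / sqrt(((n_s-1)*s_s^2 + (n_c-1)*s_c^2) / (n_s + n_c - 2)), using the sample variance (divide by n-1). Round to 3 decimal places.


Pooled-variance Cohen's d for soil pH comparison:
Scene mean = 40.11 / 5 = 8.022
Suspect mean = 34.48 / 4 = 8.62
Scene sample variance s_s^2 = 0.11512
Suspect sample variance s_c^2 = 0.191267
Pooled variance = ((n_s-1)*s_s^2 + (n_c-1)*s_c^2) / (n_s + n_c - 2) = 0.147754
Pooled SD = sqrt(0.147754) = 0.384388
Mean difference = -0.598
|d| = |-0.598| / 0.384388 = 1.556

1.556


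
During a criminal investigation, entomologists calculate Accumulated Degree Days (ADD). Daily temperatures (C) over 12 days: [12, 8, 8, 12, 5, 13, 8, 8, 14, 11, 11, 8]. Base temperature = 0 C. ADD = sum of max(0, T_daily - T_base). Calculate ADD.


Computing ADD day by day:
Day 1: max(0, 12 - 0) = 12
Day 2: max(0, 8 - 0) = 8
Day 3: max(0, 8 - 0) = 8
Day 4: max(0, 12 - 0) = 12
Day 5: max(0, 5 - 0) = 5
Day 6: max(0, 13 - 0) = 13
Day 7: max(0, 8 - 0) = 8
Day 8: max(0, 8 - 0) = 8
Day 9: max(0, 14 - 0) = 14
Day 10: max(0, 11 - 0) = 11
Day 11: max(0, 11 - 0) = 11
Day 12: max(0, 8 - 0) = 8
Total ADD = 118

118


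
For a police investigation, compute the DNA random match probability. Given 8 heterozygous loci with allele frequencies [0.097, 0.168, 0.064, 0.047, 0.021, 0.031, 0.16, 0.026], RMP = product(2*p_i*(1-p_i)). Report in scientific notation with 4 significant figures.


Computing RMP for 8 loci:
Locus 1: 2 * 0.097 * 0.903 = 0.175182
Locus 2: 2 * 0.168 * 0.832 = 0.279552
Locus 3: 2 * 0.064 * 0.936 = 0.119808
Locus 4: 2 * 0.047 * 0.953 = 0.089582
Locus 5: 2 * 0.021 * 0.979 = 0.041118
Locus 6: 2 * 0.031 * 0.969 = 0.060078
Locus 7: 2 * 0.16 * 0.84 = 0.2688
Locus 8: 2 * 0.026 * 0.974 = 0.050648
RMP = 1.768e-08

1.768e-08


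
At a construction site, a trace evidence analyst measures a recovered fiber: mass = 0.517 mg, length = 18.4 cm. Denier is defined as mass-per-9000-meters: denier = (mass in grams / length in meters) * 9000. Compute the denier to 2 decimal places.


Denier calculation:
Mass in grams = 0.517 mg / 1000 = 0.000517 g
Length in meters = 18.4 cm / 100 = 0.184 m
Linear density = mass / length = 0.000517 / 0.184 = 0.00280978 g/m
Denier = (g/m) * 9000 = 0.00280978 * 9000 = 25.29

25.29


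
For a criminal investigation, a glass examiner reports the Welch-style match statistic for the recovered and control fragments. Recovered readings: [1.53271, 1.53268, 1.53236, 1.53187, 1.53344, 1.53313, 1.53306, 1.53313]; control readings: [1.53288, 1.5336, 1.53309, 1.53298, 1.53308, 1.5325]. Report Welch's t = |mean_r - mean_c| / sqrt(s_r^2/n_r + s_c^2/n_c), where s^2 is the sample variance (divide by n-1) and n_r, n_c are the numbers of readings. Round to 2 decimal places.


Welch's t-criterion for glass RI comparison:
Recovered mean = sum / n_r = 12.26238 / 8 = 1.5327975
Control mean = sum / n_c = 9.19813 / 6 = 1.5330217
Recovered sample variance s_r^2 = 2.53707e-07
Control sample variance s_c^2 = 1.27297e-07
Welch SE (unpooled) = sqrt(s_r^2/n_r + s_c^2/n_c) = sqrt(3.17134e-08 + 2.12161e-08) = sqrt(5.29295e-08) = 0.000230064
|mean_r - mean_c| = 0.000224167
t = 0.000224167 / 0.000230064 = 0.97

0.97


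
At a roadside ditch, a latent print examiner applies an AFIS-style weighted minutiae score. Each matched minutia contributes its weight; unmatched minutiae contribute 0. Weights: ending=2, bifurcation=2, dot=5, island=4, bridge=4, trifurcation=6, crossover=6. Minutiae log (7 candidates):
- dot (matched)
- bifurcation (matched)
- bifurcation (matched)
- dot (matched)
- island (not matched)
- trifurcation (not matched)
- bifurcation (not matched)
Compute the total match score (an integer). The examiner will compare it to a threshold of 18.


Weighted minutiae match score:
  dot: matched, +5 (running total 5)
  bifurcation: matched, +2 (running total 7)
  bifurcation: matched, +2 (running total 9)
  dot: matched, +5 (running total 14)
  island: not matched, +0
  trifurcation: not matched, +0
  bifurcation: not matched, +0
Total score = 14
Threshold = 18; verdict = inconclusive

14


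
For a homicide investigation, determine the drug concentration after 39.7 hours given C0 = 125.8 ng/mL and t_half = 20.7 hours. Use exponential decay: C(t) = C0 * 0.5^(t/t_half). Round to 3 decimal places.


Drug concentration decay:
Number of half-lives = t / t_half = 39.7 / 20.7 = 1.917874
Decay factor = 0.5^1.917874 = 0.26464421
C(t) = 125.8 * 0.26464421 = 33.292 ng/mL

33.292


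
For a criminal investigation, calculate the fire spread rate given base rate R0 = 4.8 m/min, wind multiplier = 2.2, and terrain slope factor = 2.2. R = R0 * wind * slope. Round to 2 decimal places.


Fire spread rate calculation:
R = R0 * wind_factor * slope_factor
= 4.8 * 2.2 * 2.2
= 10.56 * 2.2
= 23.23 m/min

23.23


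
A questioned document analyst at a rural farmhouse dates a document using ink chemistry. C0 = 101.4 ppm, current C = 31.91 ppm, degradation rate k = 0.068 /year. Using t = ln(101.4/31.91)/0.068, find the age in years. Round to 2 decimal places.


Document age estimation:
C0/C = 101.4 / 31.91 = 3.177687
ln(C0/C) = 1.156154
t = 1.156154 / 0.068 = 17.00 years

17.00


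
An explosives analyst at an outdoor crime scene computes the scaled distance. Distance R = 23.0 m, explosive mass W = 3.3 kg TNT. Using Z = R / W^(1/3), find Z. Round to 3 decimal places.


Scaled distance calculation:
W^(1/3) = 3.3^(1/3) = 1.488806
Z = R / W^(1/3) = 23.0 / 1.488806
Z = 15.449 m/kg^(1/3)

15.449


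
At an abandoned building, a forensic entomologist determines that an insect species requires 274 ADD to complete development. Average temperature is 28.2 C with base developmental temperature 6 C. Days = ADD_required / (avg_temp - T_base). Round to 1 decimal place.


Insect development time:
Effective temperature = avg_temp - T_base = 28.2 - 6 = 22.2 C
Days = ADD / effective_temp = 274 / 22.2 = 12.3 days

12.3
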